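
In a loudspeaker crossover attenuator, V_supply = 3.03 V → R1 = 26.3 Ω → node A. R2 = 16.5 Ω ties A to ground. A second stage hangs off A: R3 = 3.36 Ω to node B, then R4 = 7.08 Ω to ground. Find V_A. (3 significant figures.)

V_A ≈ 0.593 V

The second stage (R3 + R4 = 10.44 Ω) loads node A in parallel with R2.
Effective lower resistance at A: R2 ‖ 10.44 = 6.394 Ω.
V_A = 3.03 × 6.394/(26.3 + 6.394) = 0.5926 V.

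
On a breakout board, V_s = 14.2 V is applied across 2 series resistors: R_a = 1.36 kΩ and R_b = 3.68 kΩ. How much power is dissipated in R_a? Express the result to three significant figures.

Series current I = V_s/ΣR = 14.2/5.040 = 2.817 mA.
P(R_a) = I²·R_a = (2.817)² × 1.36 = 10.80 mW.

P ≈ 10.8 mW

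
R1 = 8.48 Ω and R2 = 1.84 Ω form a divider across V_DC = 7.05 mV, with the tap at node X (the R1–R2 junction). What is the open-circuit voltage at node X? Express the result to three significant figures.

V_th ≈ 1.26 mV

With X open, the divider is unloaded: V_th = 7.05 × 1.84/10.32 = 1.257 mV.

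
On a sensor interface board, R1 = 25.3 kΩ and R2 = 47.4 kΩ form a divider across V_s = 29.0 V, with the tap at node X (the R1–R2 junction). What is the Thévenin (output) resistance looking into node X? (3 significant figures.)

Zeroing V_s shorts the top of R1 to ground, so R_th = R1 ‖ R2 = 16.50 kΩ.

R_th ≈ 16.5 kΩ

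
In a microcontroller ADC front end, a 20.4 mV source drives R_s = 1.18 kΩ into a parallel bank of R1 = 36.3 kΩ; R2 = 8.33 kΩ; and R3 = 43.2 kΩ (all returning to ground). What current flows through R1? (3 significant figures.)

I ≈ 0.468 µA

Equivalent of the parallel group: R_p = 5.857 kΩ.
V_A by voltage divider: V_A = 20.4 × 5.857/(1.18 + 5.857) = 16.98 mV.
I(R1) = V_A / R1 = 16.98/36.3 = 0.4677 µA.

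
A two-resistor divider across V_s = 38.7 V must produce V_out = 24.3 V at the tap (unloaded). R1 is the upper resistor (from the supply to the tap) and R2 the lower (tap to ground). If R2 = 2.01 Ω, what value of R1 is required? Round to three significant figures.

R1 ≈ 1.19 Ω

Required fraction k = V_out/V_s = 0.6279.
Rearranging, R1 = R2·(1−k)/k = 2.01 × 0.5926 = 1.191 Ω.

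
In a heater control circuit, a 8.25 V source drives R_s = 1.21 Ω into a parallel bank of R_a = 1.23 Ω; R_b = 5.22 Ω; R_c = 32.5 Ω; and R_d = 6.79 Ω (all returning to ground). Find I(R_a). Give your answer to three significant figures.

Parallel bank: R_p = 1/(1/1.23 + 1/5.22 + 1/32.5 + 1/6.79) = 0.8456 Ω.
Node voltage V_A = V_CC · R_p/(R_s + R_p) = 8.25 × 0.4114 = 3.394 V.
Branch current I = V_A/R_a = 3.394/1.23 = 2.759 A.
(Check via current divider: I_total = 4.013 A; share G_k/ΣG = 0.6875 → same result.)

I ≈ 2.76 A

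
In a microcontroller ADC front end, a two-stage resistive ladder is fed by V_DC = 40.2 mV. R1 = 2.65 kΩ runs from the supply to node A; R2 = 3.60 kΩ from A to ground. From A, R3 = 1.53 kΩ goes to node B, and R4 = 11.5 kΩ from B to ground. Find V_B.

Node A sees R2 in parallel with the series input of stage 2, R3 + R4 = 13.03 kΩ.
R2 ‖ (R3+R4) = 2.821 kΩ.
V_A = 40.2 × 2.821/(2.65 + 2.821) = 20.73 mV.
Stage 2 is unloaded, so V_B = V_A · R4/(R3+R4) = 20.73 × 11.5/13.03 = 18.29 mV.

V_B ≈ 18.3 mV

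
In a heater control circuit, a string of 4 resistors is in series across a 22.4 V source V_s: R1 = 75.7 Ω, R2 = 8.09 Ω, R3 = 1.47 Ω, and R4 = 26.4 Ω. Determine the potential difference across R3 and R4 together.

V ≈ 5.59 V

Total series resistance ΣR = 75.7 + 8.09 + 1.47 + 26.4 = 111.7 Ω.
R_{R3..R4} = 1.47 + 26.4 = 27.87 Ω.
Voltage divider: V = V_s · (27.87 / 111.7) = 22.4 × 0.2496 = 5.591 V.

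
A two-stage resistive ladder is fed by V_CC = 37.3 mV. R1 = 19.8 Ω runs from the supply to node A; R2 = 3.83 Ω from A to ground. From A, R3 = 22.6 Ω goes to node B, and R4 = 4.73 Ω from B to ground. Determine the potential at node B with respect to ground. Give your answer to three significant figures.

The second stage (R3 + R4 = 27.33 Ω) loads node A in parallel with R2.
R2 ‖ (R3+R4) = 3.359 Ω.
V_A = 37.3 × 3.359/(19.8 + 3.359) = 5.410 mV.
Then the unloaded second divider: V_B = V_A × R4/(R3+R4) = 5.410 × 0.1731 = 0.9364 mV.

V_B ≈ 0.936 mV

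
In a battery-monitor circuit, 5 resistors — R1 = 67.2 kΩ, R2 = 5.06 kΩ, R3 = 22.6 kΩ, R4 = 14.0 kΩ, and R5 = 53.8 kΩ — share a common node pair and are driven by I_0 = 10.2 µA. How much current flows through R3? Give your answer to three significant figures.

Total conductance ΣG = 1/67.2 + 1/5.06 + 1/22.6 + 1/14.0 + 1/53.8 = 0.3468 (units of 1/kΩ).
R3 takes the fraction G_k/ΣG = 0.04425/0.3468 = 0.1276, so I = 10.2 × 0.1276 = 1.302 µA.

I ≈ 1.30 µA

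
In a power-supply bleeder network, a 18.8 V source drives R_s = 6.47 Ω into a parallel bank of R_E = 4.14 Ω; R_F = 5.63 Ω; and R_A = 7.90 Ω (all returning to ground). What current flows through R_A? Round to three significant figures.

Equivalent of the parallel group: R_p = 1.832 Ω.
Node voltage V_A = V_CC · R_p/(R_s + R_p) = 18.8 × 0.2207 = 4.149 V.
Branch current I = V_A/R_A = 4.149/7.90 = 0.5252 A.

I ≈ 0.525 A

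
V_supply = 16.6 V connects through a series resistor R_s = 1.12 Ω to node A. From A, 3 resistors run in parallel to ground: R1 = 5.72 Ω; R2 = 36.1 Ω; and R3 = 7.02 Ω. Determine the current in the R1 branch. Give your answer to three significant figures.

Combine the parallel branches: R_p = (1/5.72 + 1/36.1 + 1/7.02)⁻¹ = 2.899 Ω.
Node voltage V_A = V_supply · R_p/(R_s + R_p) = 16.6 × 0.7213 = 11.97 V.
Branch current I = V_A/R1 = 11.97/5.72 = 2.093 A.

I ≈ 2.09 A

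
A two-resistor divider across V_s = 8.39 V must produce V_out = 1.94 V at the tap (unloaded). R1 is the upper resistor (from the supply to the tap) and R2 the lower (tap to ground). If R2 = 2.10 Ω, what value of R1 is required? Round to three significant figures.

R1 ≈ 6.98 Ω

Required fraction k = V_out/V_s = 0.2312.
R1 = R2·(1/k − 1) = 2.10 × 3.325 = 6.982 Ω.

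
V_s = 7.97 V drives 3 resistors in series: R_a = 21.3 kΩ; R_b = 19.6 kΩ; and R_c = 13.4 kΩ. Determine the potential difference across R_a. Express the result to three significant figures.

Series total: ΣR = 21.3 + 19.6 + 13.4 = 54.30 kΩ.
V = V_s · R/ΣR = 7.97 × 0.3923 = 3.126 V.

V ≈ 3.13 V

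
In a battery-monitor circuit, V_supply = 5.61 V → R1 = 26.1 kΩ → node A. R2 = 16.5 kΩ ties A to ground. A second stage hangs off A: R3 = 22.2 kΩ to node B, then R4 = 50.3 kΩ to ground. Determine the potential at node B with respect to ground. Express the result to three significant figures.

Looking into the second stage from A: R3 + R4 = 72.50 kΩ appears in parallel with R2.
R2 ‖ (R3+R4) = 13.44 kΩ.
So V_A = 5.61 × 0.3399 = 1.907 V.
Then the unloaded second divider: V_B = V_A × R4/(R3+R4) = 1.907 × 0.6938 = 1.323 V.

V_B ≈ 1.32 V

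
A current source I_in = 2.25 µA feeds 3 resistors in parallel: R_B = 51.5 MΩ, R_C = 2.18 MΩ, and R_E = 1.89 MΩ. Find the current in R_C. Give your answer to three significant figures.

ΣG = 1/51.5 + 1/2.18 + 1/1.89 = 1.007.
Current divider: I(R_C) = I_in · G_k/ΣG = 2.25 × (0.4587/1.007) = 2.25 × 0.4554 = 1.025 µA.

I ≈ 1.02 µA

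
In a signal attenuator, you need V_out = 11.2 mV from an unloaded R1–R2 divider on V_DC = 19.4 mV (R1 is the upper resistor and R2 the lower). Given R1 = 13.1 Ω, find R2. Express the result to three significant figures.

R2 ≈ 17.9 Ω

V_out/V_DC = R2/(R1+R2) = 0.5773.
Rearranging, R2 = R1·k/(1−k) = 13.1 × 1.366 = 17.89 Ω.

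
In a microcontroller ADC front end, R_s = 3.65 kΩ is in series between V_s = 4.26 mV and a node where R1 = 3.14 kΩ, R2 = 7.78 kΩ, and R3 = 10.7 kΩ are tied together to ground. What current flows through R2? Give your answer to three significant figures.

I ≈ 0.184 µA

Equivalent of the parallel group: R_p = 1.850 kΩ.
Node voltage V_A = V_s · R_p/(R_s + R_p) = 4.26 × 0.3364 = 1.433 mV.
I(R2) = V_A / R2 = 1.433/7.78 = 0.1842 µA.
(Equivalently: I_total = 0.7745 µA, then current-divider fraction G_k/ΣG = 0.2378.)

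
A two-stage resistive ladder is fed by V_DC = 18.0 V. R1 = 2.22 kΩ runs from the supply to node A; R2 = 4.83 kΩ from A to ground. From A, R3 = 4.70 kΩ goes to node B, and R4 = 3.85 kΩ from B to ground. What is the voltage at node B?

V_B ≈ 4.71 V

Node A sees R2 in parallel with the series input of stage 2, R3 + R4 = 8.550 kΩ.
R2 ‖ (R3+R4) = 3.086 kΩ.
V_A = 18.0 × 3.086/(2.22 + 3.086) = 10.47 V.
Stage 2 is unloaded, so V_B = V_A · R4/(R3+R4) = 10.47 × 3.85/8.550 = 4.714 V.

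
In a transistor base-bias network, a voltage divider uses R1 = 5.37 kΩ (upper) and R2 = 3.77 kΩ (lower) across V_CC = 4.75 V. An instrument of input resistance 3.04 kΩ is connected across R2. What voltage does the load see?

R2 ‖ R_L = (3.77 × 3.04)/(3.77 + 3.04) = 1.683 kΩ.
Now apply the divider: V_out = 4.75 × 0.2386 = 1.133 V.

V_out ≈ 1.13 V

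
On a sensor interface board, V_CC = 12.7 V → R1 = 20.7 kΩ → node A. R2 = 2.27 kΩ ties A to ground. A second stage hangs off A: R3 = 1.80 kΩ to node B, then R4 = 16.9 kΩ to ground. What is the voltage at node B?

Node A sees R2 in parallel with the series input of stage 2, R3 + R4 = 18.70 kΩ.
R2 ‖ (R3+R4) = 2.024 kΩ.
First divider: V_A = V_CC · 2.024/(20.7 + 2.024) = 1.131 V.
V_B = V_A × 0.9037 = 1.022 V.

V_B ≈ 1.02 V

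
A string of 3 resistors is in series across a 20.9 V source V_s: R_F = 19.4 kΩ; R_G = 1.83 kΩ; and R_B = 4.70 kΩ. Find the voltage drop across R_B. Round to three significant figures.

V ≈ 3.79 V

ΣR = 19.4 + 1.83 + 4.70 = 25.93 kΩ.
Voltage divider: V = V_s · (4.700 / 25.93) = 20.9 × 0.1813 = 3.788 V.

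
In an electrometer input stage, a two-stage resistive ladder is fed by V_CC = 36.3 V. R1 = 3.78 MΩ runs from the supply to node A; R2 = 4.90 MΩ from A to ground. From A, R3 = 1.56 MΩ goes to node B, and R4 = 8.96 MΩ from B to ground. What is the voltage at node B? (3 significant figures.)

Node A sees R2 in parallel with the series input of stage 2, R3 + R4 = 10.52 MΩ.
Effective lower resistance at A: R2 ‖ 10.52 = 3.343 MΩ.
First divider: V_A = V_CC · 3.343/(3.78 + 3.343) = 17.04 V.
V_B = V_A × 0.8517 = 14.51 V.

V_B ≈ 14.5 V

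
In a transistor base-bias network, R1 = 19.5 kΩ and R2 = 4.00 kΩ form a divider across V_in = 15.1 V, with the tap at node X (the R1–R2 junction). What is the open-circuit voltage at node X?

V_th ≈ 2.57 V

With X open, the divider is unloaded: V_th = 15.1 × 4.00/23.50 = 2.570 V.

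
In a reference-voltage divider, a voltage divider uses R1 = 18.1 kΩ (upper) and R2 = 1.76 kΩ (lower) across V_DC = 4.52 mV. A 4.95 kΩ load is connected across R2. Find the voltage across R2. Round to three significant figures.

R2 ‖ R_L = (1.76 × 4.95)/(1.76 + 4.95) = 1.298 kΩ.
Now apply the divider: V_out = 4.52 × 0.06693 = 0.3025 mV.
(Unloaded it would be 0.401 mV; the load pulls it down.)

V_out ≈ 0.303 mV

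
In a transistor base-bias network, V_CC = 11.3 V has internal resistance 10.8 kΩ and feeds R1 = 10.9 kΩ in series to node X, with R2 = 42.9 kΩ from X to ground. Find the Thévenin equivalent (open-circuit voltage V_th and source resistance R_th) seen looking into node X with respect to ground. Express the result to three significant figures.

V_th ≈ 7.50 V, R_th ≈ 14.4 kΩ

R1' = 10.8 + 10.9 = 21.70 kΩ (source resistance + R1).
Open-circuit (no load on X): V_th = V_CC · R2/(R1' + R2) = 11.3 × 42.9/(21.70 + 42.9) = 7.504 V.
With V_CC suppressed (replaced by a short), R_th = R1' ‖ R2 = (21.70 × 42.9)/(21.70 + 42.9) = 14.41 kΩ.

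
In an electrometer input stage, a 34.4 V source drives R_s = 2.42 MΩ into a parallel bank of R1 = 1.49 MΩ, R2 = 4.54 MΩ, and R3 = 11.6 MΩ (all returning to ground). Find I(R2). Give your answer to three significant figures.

I ≈ 2.25 µA

Combine the parallel branches: R_p = (1/1.49 + 1/4.54 + 1/11.6)⁻¹ = 1.023 MΩ.
Node voltage V_A = V_in · R_p/(R_s + R_p) = 34.4 × 0.2971 = 10.22 V.
I(R2) = V_A / R2 = 10.22/4.54 = 2.251 µA.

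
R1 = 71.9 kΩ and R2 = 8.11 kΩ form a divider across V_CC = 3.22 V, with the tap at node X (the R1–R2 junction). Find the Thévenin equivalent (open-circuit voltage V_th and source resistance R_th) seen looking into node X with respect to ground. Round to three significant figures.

Open-circuit (no load on X): V_th = V_CC · R2/(R1 + R2) = 3.22 × 8.11/(71.90 + 8.11) = 0.3264 V.
Zeroing V_CC shorts the top of R1 to ground, so R_th = R1 ‖ R2 = 7.288 kΩ.

V_th ≈ 0.326 V, R_th ≈ 7.29 kΩ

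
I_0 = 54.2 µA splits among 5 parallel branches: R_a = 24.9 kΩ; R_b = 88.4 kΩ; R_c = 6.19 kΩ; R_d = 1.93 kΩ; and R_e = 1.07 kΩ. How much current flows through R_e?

Total conductance ΣG = 1/24.9 + 1/88.4 + 1/6.19 + 1/1.93 + 1/1.07 = 1.666 (units of 1/kΩ).
Current divider: I(R_e) = I_0 · G_k/ΣG = 54.2 × (0.9346/1.666) = 54.2 × 0.5611 = 30.41 µA.

I ≈ 30.4 µA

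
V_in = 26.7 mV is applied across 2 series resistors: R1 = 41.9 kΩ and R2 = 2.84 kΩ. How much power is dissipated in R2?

P ≈ 1.01 nW

The common current is I = 26.7/44.74 = 0.5968 µA.
V(R2) = I·R = 1.695 mV; P = V·I = 1.695 × 0.5968 = 1.011 nW.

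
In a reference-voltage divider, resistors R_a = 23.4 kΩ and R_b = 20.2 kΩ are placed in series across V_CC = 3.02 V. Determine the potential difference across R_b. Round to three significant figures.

V ≈ 1.40 V

Total series resistance ΣR = 23.4 + 20.2 = 43.60 kΩ.
Voltage divider: V = V_CC · (20.20 / 43.60) = 3.02 × 0.4633 = 1.399 V.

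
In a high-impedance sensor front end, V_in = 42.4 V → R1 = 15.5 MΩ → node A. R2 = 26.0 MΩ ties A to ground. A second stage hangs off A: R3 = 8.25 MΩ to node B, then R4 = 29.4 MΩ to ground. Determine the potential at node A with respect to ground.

Node A sees R2 in parallel with the series input of stage 2, R3 + R4 = 37.65 MΩ.
R2 ‖ (R3+R4) = 15.38 MΩ.
First divider: V_A = V_in · 15.38/(15.5 + 15.38) = 21.12 V.

V_A ≈ 21.1 V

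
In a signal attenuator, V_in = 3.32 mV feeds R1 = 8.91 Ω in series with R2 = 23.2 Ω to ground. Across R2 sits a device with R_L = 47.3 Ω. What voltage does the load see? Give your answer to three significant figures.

V_out ≈ 2.11 mV

First combine the lower leg with the load: R2 ‖ R_L = 15.57 Ω.
Voltage divider with the loaded lower leg: V_out = 3.32 × 15.57/(8.91 + 15.57) = 3.32 × 0.6360 = 2.111 mV.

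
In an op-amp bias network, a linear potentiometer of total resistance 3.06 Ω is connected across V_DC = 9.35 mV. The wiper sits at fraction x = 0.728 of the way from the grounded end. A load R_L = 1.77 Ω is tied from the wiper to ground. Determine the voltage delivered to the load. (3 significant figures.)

The pot divides into 0.8323 Ω above the wiper and 2.228 Ω below.
R_L loads the lower segment: effective lower R = 0.9863 Ω.
Then V_out = V_DC · 0.9863/(0.8323 + 0.9863) = 5.071 mV.

V_out ≈ 5.07 mV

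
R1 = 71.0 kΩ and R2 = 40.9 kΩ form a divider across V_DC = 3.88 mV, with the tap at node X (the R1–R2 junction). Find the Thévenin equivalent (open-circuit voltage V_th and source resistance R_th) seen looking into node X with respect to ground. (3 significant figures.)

V_th ≈ 1.42 mV, R_th ≈ 26.0 kΩ

V_th is the unloaded tap voltage: V_DC · R2/(R1+R2) = 3.88 × 0.3655 = 1.418 mV.
Zeroing V_DC shorts the top of R1 to ground, so R_th = R1 ‖ R2 = 25.95 kΩ.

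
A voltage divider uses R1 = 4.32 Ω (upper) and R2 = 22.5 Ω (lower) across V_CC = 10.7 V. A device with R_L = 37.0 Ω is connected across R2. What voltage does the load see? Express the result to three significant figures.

First combine the lower leg with the load: R2 ‖ R_L = 13.99 Ω.
Then V_out = V_CC · R2'/(R1 + R2') = 10.7 × 13.99/18.31 = 8.176 V.

V_out ≈ 8.18 V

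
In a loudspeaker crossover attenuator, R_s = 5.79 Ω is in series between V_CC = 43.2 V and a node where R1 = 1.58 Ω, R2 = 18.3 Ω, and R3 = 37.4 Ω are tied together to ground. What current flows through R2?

I ≈ 0.460 A

Parallel bank: R_p = 1/(1/1.58 + 1/18.3 + 1/37.4) = 1.400 Ω.
V_A by voltage divider: V_A = 43.2 × 1.400/(5.79 + 1.400) = 8.412 V.
Branch current I = V_A/R2 = 8.412/18.3 = 0.4597 A.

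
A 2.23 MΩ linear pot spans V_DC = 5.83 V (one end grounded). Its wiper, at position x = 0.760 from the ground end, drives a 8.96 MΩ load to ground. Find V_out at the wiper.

Split the track: R_lower = x·R_p = 1.695 MΩ, R_upper = (1−x)·R_p = 0.5352 MΩ.
(x·R_p) ‖ R_L = 1.425 MΩ.
Loaded-divider output: V_out = 5.83 × 0.7270 = 4.238 V.

V_out ≈ 4.24 V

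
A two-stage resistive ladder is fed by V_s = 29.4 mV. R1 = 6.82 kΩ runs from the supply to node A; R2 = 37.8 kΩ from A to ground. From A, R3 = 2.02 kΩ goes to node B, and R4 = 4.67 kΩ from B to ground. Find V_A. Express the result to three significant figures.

Node A sees R2 in parallel with the series input of stage 2, R3 + R4 = 6.690 kΩ.
Effective lower resistance at A: R2 ‖ 6.690 = 5.684 kΩ.
So V_A = 29.4 × 0.4546 = 13.36 mV.

V_A ≈ 13.4 mV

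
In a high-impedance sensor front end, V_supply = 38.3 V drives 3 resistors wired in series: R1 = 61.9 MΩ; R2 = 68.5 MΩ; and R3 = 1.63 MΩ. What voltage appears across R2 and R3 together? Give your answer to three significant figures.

V ≈ 20.3 V

ΣR = 61.9 + 68.5 + 1.63 = 132.0 MΩ.
R_{R2..R3} = 68.5 + 1.63 = 70.13 MΩ.
V = V_supply · R/ΣR = 38.3 × 0.5312 = 20.34 V.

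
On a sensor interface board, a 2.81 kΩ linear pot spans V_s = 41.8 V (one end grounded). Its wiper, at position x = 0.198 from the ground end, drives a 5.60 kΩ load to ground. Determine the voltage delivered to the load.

Split the track: R_lower = x·R_p = 0.5564 kΩ, R_upper = (1−x)·R_p = 2.254 kΩ.
R_L loads the lower segment: effective lower R = 0.5061 kΩ.
Then V_out = V_s · 0.5061/(2.254 + 0.5061) = 7.666 V.
(Unloaded: V_out = x·V_s = 8.28 V.)

V_out ≈ 7.67 V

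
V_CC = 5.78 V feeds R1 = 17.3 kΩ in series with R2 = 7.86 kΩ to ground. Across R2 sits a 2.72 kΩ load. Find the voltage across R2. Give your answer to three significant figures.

First combine the lower leg with the load: R2 ‖ R_L = 2.021 kΩ.
Now apply the divider: V_out = 5.78 × 0.1046 = 0.6045 V.
(Unloaded it would be 1.81 V; the load pulls it down.)

V_out ≈ 0.605 V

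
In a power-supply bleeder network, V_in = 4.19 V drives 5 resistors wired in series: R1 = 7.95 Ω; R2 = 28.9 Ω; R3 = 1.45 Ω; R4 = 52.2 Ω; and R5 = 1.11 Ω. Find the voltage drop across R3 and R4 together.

Series total: ΣR = 7.95 + 28.9 + 1.45 + 52.2 + 1.11 = 91.61 Ω.
R_{R3..R4} = 1.45 + 52.2 = 53.65 Ω.
V = V_in · R/ΣR = 4.19 × 0.5856 = 2.454 V.

V ≈ 2.45 V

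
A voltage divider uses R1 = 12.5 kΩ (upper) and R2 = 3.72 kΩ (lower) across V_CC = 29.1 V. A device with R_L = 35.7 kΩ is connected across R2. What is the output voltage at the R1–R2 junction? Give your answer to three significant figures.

V_out ≈ 6.18 V

First combine the lower leg with the load: R2 ‖ R_L = 3.369 kΩ.
Now apply the divider: V_out = 29.1 × 0.2123 = 6.178 V.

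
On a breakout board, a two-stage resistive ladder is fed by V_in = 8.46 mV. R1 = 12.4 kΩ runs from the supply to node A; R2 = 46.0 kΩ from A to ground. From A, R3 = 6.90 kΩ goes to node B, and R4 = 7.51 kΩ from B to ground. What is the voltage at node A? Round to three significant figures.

Looking into the second stage from A: R3 + R4 = 14.41 kΩ appears in parallel with R2.
Effective lower resistance at A: R2 ‖ 14.41 = 10.97 kΩ.
V_A = 8.46 × 10.97/(12.4 + 10.97) = 3.972 mV.

V_A ≈ 3.97 mV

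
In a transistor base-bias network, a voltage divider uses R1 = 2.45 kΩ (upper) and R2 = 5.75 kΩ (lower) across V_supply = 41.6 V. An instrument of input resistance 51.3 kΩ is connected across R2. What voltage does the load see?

V_out ≈ 28.2 V

The load sits in parallel with R2, giving an effective lower resistance R2' = R2·R_L/(R2+R_L) = 5.170 kΩ.
Then V_out = V_supply · R2'/(R1 + R2') = 41.6 × 5.170/7.620 = 28.23 V.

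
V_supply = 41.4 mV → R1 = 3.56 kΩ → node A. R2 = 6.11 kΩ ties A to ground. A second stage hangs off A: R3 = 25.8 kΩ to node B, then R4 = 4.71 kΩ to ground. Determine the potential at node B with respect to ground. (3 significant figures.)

Node A sees R2 in parallel with the series input of stage 2, R3 + R4 = 30.51 kΩ.
R2 ‖ (R3+R4) = 5.091 kΩ.
So V_A = 41.4 × 0.5885 = 24.36 mV.
V_B = V_A × 0.1544 = 3.761 mV.

V_B ≈ 3.76 mV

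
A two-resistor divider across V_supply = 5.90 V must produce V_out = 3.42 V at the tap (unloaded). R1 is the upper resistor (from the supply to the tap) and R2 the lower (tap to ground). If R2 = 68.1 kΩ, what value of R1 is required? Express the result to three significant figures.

R1 ≈ 49.4 kΩ

The divider ratio is R2/(R1+R2) = 3.42/5.90 = 0.5797.
R1 = R2·(1/k − 1) = 68.1 × 0.7251 = 49.38 kΩ.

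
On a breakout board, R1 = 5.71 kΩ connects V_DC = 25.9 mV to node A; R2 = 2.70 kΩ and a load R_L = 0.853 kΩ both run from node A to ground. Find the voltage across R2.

First combine the lower leg with the load: R2 ‖ R_L = 0.6482 kΩ.
Voltage divider with the loaded lower leg: V_out = 25.9 × 0.6482/(5.71 + 0.6482) = 25.9 × 0.1019 = 2.640 mV.

V_out ≈ 2.64 mV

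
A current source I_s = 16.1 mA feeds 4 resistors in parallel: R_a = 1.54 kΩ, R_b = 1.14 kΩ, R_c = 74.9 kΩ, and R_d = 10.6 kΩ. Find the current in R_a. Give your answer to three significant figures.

I ≈ 6.40 mA

Total conductance ΣG = 1/1.54 + 1/1.14 + 1/74.9 + 1/10.6 = 1.634 (units of 1/kΩ).
R_a takes the fraction G_k/ΣG = 0.6494/1.634 = 0.3973, so I = 16.1 × 0.3973 = 6.397 mA.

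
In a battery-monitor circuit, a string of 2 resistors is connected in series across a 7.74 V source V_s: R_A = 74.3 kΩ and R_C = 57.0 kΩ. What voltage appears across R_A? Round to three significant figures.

ΣR = 74.3 + 57.0 = 131.3 kΩ.
V = V_s · R/ΣR = 7.74 × 0.5659 = 4.380 V.

V ≈ 4.38 V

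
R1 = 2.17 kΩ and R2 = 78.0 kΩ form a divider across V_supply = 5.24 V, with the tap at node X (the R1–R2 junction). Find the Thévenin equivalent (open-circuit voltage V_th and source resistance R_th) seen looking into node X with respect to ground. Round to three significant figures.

V_th ≈ 5.10 V, R_th ≈ 2.11 kΩ

With X open, the divider is unloaded: V_th = 5.24 × 78.0/80.17 = 5.098 V.
Zeroing V_supply shorts the top of R1 to ground, so R_th = R1 ‖ R2 = 2.111 kΩ.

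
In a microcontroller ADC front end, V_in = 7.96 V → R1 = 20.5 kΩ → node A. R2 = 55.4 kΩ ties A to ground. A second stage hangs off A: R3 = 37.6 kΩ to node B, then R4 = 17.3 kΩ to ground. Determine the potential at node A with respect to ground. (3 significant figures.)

V_A ≈ 4.57 V

The second stage (R3 + R4 = 54.90 kΩ) loads node A in parallel with R2.
R2 ‖ (R3+R4) = 27.57 kΩ.
First divider: V_A = V_in · 27.57/(20.5 + 27.57) = 4.566 V.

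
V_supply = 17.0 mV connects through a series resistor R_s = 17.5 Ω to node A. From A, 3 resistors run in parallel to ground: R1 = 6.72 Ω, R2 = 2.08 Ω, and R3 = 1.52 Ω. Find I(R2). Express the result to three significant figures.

Equivalent of the parallel group: R_p = 0.7767 Ω.
Node voltage V_A = V_supply · R_p/(R_s + R_p) = 17.0 × 0.04250 = 0.7225 mV.
I(R2) = V_A / R2 = 0.7225/2.08 = 0.3473 mA.

I ≈ 0.347 mA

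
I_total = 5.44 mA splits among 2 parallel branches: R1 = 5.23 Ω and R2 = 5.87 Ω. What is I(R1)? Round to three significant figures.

I ≈ 2.88 mA

For two parallel branches, I_k = I_total · (other R)/(sum of R).
I(R1) = 5.44 × 5.87/(5.23 + 5.87) = 5.44 × 0.5288 = 2.877 mA.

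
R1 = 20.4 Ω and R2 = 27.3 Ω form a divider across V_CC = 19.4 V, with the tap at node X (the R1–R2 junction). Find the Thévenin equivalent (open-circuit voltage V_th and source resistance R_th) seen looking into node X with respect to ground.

V_th ≈ 11.1 V, R_th ≈ 11.7 Ω

V_th is the unloaded tap voltage: V_CC · R2/(R1+R2) = 19.4 × 0.5723 = 11.10 V.
With V_CC suppressed (replaced by a short), R_th = R1 ‖ R2 = (20.40 × 27.3)/(20.40 + 27.3) = 11.68 Ω.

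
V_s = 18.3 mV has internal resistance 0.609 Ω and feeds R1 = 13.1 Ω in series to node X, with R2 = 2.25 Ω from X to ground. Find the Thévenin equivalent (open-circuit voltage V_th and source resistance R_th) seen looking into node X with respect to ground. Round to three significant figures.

R1' = 0.609 + 13.1 = 13.71 Ω (source resistance + R1).
Open-circuit (no load on X): V_th = V_s · R2/(R1' + R2) = 18.3 × 2.25/(13.71 + 2.25) = 2.580 mV.
Zeroing V_s shorts the top of R1' to ground, so R_th = R1' ‖ R2 = 1.933 Ω.

V_th ≈ 2.58 mV, R_th ≈ 1.93 Ω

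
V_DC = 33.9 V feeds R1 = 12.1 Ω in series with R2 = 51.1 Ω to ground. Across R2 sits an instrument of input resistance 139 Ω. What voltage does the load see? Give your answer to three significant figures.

V_out ≈ 25.6 V

The load sits in parallel with R2, giving an effective lower resistance R2' = R2·R_L/(R2+R_L) = 37.36 Ω.
Then V_out = V_DC · R2'/(R1 + R2') = 33.9 × 37.36/49.46 = 25.61 V.
(Unloaded it would be 27.4 V; the load pulls it down.)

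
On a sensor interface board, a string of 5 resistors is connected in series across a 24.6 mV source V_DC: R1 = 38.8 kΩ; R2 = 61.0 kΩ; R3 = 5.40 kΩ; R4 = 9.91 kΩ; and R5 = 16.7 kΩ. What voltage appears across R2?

Total series resistance ΣR = 38.8 + 61.0 + 5.40 + 9.91 + 16.7 = 131.8 kΩ.
Voltage divider: V = V_DC · (61.00 / 131.8) = 24.6 × 0.4628 = 11.38 mV.

V ≈ 11.4 mV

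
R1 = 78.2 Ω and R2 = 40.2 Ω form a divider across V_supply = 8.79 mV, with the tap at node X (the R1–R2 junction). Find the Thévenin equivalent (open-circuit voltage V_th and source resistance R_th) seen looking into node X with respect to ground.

With X open, the divider is unloaded: V_th = 8.79 × 40.2/118.4 = 2.984 mV.
Zeroing V_supply shorts the top of R1 to ground, so R_th = R1 ‖ R2 = 26.55 Ω.

V_th ≈ 2.98 mV, R_th ≈ 26.6 Ω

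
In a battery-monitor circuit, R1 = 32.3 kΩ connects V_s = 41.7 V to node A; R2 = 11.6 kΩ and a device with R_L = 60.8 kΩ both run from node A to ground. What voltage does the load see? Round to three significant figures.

R2 ‖ R_L = (11.6 × 60.8)/(11.6 + 60.8) = 9.741 kΩ.
Then V_out = V_s · R2'/(R1 + R2') = 41.7 × 9.741/42.04 = 9.662 V.

V_out ≈ 9.66 V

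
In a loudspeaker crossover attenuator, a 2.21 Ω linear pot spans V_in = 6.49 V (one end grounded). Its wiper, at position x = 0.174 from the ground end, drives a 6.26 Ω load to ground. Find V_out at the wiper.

V_out ≈ 1.07 V

The pot divides into 1.825 Ω above the wiper and 0.3845 Ω below.
(x·R_p) ‖ R_L = 0.3623 Ω.
Loaded-divider output: V_out = 6.49 × 0.1656 = 1.075 V.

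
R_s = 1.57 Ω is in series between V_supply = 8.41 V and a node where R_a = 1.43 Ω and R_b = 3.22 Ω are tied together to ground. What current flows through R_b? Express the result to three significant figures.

I ≈ 1.01 A

Equivalent of the parallel group: R_p = 0.9902 Ω.
V_A by voltage divider: V_A = 8.41 × 0.9902/(1.57 + 0.9902) = 3.253 V.
Branch current I = V_A/R_b = 3.253/3.22 = 1.010 A.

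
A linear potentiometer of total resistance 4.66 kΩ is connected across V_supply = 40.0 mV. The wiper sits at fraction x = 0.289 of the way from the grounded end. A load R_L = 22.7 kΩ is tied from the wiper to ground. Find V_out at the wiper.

The pot divides into 3.313 kΩ above the wiper and 1.347 kΩ below.
R_L loads the lower segment: effective lower R = 1.271 kΩ.
V_out = 40.0 × 1.271/(3.313 + 1.271) = 11.09 mV.
(Unloaded: V_out = x·V_supply = 11.6 mV.)

V_out ≈ 11.1 mV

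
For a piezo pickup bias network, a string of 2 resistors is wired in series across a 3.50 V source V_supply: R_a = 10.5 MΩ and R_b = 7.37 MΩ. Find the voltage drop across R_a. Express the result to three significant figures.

V ≈ 2.06 V

ΣR = 10.5 + 7.37 = 17.87 MΩ.
V = V_supply · R/ΣR = 3.50 × 0.5876 = 2.057 V.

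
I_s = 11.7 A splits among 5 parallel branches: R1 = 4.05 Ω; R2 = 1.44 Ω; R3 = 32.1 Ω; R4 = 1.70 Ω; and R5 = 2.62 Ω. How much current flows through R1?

Total conductance ΣG = 1/4.05 + 1/1.44 + 1/32.1 + 1/1.70 + 1/2.62 = 1.942 (units of 1/Ω).
R1 takes the fraction G_k/ΣG = 0.2469/1.942 = 0.1271, so I = 11.7 × 0.1271 = 1.487 A.

I ≈ 1.49 A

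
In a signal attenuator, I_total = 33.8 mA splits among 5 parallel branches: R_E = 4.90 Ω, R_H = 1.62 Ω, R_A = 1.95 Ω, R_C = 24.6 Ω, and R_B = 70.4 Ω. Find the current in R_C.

Conductances: ΣG = 1/4.90 + 1/1.62 + 1/1.95 + 1/24.6 + 1/70.4 = 1.389 (1/Ω).
By the current-divider rule, I = I_total · G_k/ΣG = 33.8 × 0.02927 = 0.9892 mA.

I ≈ 0.989 mA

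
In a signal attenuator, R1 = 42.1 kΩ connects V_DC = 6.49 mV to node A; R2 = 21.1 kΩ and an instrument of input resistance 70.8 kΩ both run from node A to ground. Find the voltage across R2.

V_out ≈ 1.81 mV

The load sits in parallel with R2, giving an effective lower resistance R2' = R2·R_L/(R2+R_L) = 16.26 kΩ.
Then V_out = V_DC · R2'/(R1 + R2') = 6.49 × 16.26/58.36 = 1.808 mV.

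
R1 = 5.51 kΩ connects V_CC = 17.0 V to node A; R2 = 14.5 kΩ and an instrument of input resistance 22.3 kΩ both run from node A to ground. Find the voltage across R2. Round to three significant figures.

R2 ‖ R_L = (14.5 × 22.3)/(14.5 + 22.3) = 8.787 kΩ.
Then V_out = V_CC · R2'/(R1 + R2') = 17.0 × 8.787/14.30 = 10.45 V.

V_out ≈ 10.4 V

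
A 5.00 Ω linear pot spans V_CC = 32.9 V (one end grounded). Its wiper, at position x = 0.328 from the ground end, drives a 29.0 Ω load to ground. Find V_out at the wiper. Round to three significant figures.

The pot divides into 3.360 Ω above the wiper and 1.640 Ω below.
(x·R_p) ‖ R_L = 1.552 Ω.
Then V_out = V_CC · 1.552/(3.360 + 1.552) = 10.40 V.

V_out ≈ 10.4 V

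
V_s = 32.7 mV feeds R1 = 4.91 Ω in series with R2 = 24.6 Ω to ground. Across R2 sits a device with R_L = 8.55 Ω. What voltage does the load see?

V_out ≈ 18.4 mV

First combine the lower leg with the load: R2 ‖ R_L = 6.345 Ω.
Now apply the divider: V_out = 32.7 × 0.5637 = 18.43 mV.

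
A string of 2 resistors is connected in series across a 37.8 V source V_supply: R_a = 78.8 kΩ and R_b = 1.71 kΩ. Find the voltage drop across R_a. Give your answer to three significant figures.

V ≈ 37.0 V

Total series resistance ΣR = 78.8 + 1.71 = 80.51 kΩ.
By the voltage-divider rule, V = 37.8 × 78.80/80.51 = 37.00 V.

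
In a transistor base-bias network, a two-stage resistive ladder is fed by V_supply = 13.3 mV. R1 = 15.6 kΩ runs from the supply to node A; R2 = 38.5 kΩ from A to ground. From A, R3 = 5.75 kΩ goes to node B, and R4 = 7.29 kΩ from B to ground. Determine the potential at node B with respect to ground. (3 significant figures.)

Looking into the second stage from A: R3 + R4 = 13.04 kΩ appears in parallel with R2.
Effective lower resistance at A: R2 ‖ 13.04 = 9.741 kΩ.
First divider: V_A = V_supply · 9.741/(15.6 + 9.741) = 5.112 mV.
Then the unloaded second divider: V_B = V_A × R4/(R3+R4) = 5.112 × 0.5590 = 2.858 mV.

V_B ≈ 2.86 mV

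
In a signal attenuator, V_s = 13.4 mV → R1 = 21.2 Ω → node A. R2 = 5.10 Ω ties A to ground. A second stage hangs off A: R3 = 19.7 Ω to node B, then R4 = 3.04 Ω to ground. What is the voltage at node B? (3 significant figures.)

V_B ≈ 0.294 mV

Looking into the second stage from A: R3 + R4 = 22.74 Ω appears in parallel with R2.
Effective lower resistance at A: R2 ‖ 22.74 = 4.166 Ω.
First divider: V_A = V_s · 4.166/(21.2 + 4.166) = 2.201 mV.
Then the unloaded second divider: V_B = V_A × R4/(R3+R4) = 2.201 × 0.1337 = 0.2942 mV.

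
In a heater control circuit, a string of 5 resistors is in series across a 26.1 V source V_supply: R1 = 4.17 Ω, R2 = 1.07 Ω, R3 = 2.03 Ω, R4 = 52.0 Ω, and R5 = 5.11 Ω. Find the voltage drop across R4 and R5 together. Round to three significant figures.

Series total: ΣR = 4.17 + 1.07 + 2.03 + 52.0 + 5.11 = 64.38 Ω.
R_{R4..R5} = 52.0 + 5.11 = 57.11 Ω.
By the voltage-divider rule, V = 26.1 × 57.11/64.38 = 23.15 V.

V ≈ 23.2 V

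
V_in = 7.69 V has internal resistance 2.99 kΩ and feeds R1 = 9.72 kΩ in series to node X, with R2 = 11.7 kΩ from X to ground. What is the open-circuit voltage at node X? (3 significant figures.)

R1' = 2.99 + 9.72 = 12.71 kΩ (source resistance + R1).
With X open, the divider is unloaded: V_th = 7.69 × 11.7/24.41 = 3.686 V.

V_th ≈ 3.69 V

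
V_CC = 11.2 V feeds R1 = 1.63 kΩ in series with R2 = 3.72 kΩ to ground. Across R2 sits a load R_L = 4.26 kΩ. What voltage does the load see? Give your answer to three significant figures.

The load sits in parallel with R2, giving an effective lower resistance R2' = R2·R_L/(R2+R_L) = 1.986 kΩ.
Then V_out = V_CC · R2'/(R1 + R2') = 11.2 × 1.986/3.616 = 6.151 V.

V_out ≈ 6.15 V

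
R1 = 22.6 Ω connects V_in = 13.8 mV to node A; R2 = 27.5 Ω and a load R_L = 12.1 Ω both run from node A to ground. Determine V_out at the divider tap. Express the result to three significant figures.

First combine the lower leg with the load: R2 ‖ R_L = 8.403 Ω.
Then V_out = V_in · R2'/(R1 + R2') = 13.8 × 8.403/31.00 = 3.740 mV.
(Unloaded it would be 7.57 mV; the load pulls it down.)

V_out ≈ 3.74 mV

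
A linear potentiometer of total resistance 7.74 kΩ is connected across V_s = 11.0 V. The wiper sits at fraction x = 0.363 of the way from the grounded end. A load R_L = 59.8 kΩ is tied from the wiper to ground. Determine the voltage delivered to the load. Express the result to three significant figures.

Lower segment x·R_p = 2.810 kΩ; upper segment (1−x)·R_p = 4.930 kΩ.
(x·R_p) ‖ R_L = 2.684 kΩ.
Then V_out = V_s · 2.684/(4.930 + 2.684) = 3.877 V.

V_out ≈ 3.88 V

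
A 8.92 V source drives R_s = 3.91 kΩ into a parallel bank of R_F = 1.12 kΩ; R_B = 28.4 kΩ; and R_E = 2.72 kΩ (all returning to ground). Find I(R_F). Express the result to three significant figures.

I ≈ 1.31 mA

Parallel bank: R_p = 1/(1/1.12 + 1/28.4 + 1/2.72) = 0.7718 kΩ.
Node voltage V_A = V_s · R_p/(R_s + R_p) = 8.92 × 0.1648 = 1.470 V.
I(R_F) = V_A / R_F = 1.470/1.12 = 1.313 mA.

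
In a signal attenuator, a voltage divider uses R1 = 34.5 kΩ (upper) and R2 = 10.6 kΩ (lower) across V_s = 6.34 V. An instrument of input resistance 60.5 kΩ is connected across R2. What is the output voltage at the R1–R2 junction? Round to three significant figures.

R2 ‖ R_L = (10.6 × 60.5)/(10.6 + 60.5) = 9.020 kΩ.
Voltage divider with the loaded lower leg: V_out = 6.34 × 9.020/(34.5 + 9.020) = 6.34 × 0.2073 = 1.314 V.

V_out ≈ 1.31 V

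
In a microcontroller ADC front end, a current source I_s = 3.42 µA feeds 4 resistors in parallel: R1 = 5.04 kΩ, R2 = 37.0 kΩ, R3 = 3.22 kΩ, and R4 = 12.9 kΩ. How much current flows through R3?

I ≈ 1.73 µA

ΣG = 1/5.04 + 1/37.0 + 1/3.22 + 1/12.9 = 0.6135.
Current divider: I(R3) = I_s · G_k/ΣG = 3.42 × (0.3106/0.6135) = 3.42 × 0.5062 = 1.731 µA.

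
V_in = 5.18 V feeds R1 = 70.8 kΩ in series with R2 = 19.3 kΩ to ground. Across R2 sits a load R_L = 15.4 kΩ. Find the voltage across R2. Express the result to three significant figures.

V_out ≈ 0.559 V

The load sits in parallel with R2, giving an effective lower resistance R2' = R2·R_L/(R2+R_L) = 8.565 kΩ.
Voltage divider with the loaded lower leg: V_out = 5.18 × 8.565/(70.8 + 8.565) = 5.18 × 0.1079 = 0.5590 V.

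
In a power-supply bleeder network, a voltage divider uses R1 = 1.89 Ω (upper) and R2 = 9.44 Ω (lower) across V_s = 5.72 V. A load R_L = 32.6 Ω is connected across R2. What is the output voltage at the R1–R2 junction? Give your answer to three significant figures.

V_out ≈ 4.55 V

The load sits in parallel with R2, giving an effective lower resistance R2' = R2·R_L/(R2+R_L) = 7.320 Ω.
Voltage divider with the loaded lower leg: V_out = 5.72 × 7.320/(1.89 + 7.320) = 5.72 × 0.7948 = 4.546 V.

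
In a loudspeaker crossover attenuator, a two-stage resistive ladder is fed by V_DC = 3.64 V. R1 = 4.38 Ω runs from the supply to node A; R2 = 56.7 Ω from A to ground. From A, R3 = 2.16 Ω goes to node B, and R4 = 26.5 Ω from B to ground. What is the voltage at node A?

The second stage (R3 + R4 = 28.66 Ω) loads node A in parallel with R2.
Effective lower resistance at A: R2 ‖ 28.66 = 19.04 Ω.
First divider: V_A = V_DC · 19.04/(4.38 + 19.04) = 2.959 V.

V_A ≈ 2.96 V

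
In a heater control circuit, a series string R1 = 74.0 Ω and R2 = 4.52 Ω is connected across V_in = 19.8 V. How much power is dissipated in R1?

ΣR = 78.52 Ω → I = 19.8/78.52 = 0.2522 A.
P = I²R = 0.06359 × 74.0 = 4.705 W.

P ≈ 4.71 W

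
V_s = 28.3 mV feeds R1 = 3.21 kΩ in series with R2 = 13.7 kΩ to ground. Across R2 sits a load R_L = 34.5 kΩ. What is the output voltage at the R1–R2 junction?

V_out ≈ 21.3 mV

R2 ‖ R_L = (13.7 × 34.5)/(13.7 + 34.5) = 9.806 kΩ.
Then V_out = V_s · R2'/(R1 + R2') = 28.3 × 9.806/13.02 = 21.32 mV.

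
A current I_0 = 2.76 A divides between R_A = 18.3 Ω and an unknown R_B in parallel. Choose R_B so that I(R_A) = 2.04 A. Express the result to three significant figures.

The fraction through R_A equals R_B/(R_A+R_B).
With f = 0.7391, R_B = R_A · f/(1−f) = 18.3 × 2.833 = 51.85 Ω.

R_B ≈ 51.9 Ω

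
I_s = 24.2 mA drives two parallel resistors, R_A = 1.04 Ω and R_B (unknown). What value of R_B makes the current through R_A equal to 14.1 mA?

R_B ≈ 1.45 Ω

The fraction through R_A equals R_B/(R_A+R_B).
With f = 0.5826, R_B = R_A · f/(1−f) = 1.04 × 1.396 = 1.452 Ω.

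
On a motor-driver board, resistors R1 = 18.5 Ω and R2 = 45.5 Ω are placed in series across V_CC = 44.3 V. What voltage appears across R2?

ΣR = 18.5 + 45.5 = 64.00 Ω.
By the voltage-divider rule, V = 44.3 × 45.50/64.00 = 31.49 V.

V ≈ 31.5 V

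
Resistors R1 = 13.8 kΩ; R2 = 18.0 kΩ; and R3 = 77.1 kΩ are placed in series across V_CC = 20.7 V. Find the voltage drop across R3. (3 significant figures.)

Series total: ΣR = 13.8 + 18.0 + 77.1 = 108.9 kΩ.
By the voltage-divider rule, V = 20.7 × 77.10/108.9 = 14.66 V.

V ≈ 14.7 V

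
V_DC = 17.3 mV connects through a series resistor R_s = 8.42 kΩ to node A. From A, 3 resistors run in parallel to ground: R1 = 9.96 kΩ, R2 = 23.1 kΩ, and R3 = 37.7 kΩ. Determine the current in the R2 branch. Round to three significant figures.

Parallel bank: R_p = 1/(1/9.96 + 1/23.1 + 1/37.7) = 5.875 kΩ.
V_A by voltage divider: V_A = 17.3 × 5.875/(8.42 + 5.875) = 7.110 mV.
I(R2) = V_A / R2 = 7.110/23.1 = 0.3078 µA.

I ≈ 0.308 µA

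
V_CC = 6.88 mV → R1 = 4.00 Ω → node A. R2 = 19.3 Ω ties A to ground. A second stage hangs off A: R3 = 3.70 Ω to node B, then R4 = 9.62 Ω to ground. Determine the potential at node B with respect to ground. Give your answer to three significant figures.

The second stage (R3 + R4 = 13.32 Ω) loads node A in parallel with R2.
Effective lower resistance at A: R2 ‖ 13.32 = 7.881 Ω.
So V_A = 6.88 × 0.6633 = 4.564 mV.
V_B = V_A × 0.7222 = 3.296 mV.

V_B ≈ 3.30 mV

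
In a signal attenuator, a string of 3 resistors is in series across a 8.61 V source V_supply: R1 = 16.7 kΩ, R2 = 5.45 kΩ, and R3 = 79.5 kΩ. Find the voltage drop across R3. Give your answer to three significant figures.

V ≈ 6.73 V

Series total: ΣR = 16.7 + 5.45 + 79.5 = 101.7 kΩ.
V = V_supply · R/ΣR = 8.61 × 0.7821 = 6.734 V.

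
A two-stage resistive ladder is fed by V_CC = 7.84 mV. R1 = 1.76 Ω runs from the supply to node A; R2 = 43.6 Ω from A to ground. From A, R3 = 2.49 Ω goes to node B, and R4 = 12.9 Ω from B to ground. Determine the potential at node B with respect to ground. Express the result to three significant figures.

The second stage (R3 + R4 = 15.39 Ω) loads node A in parallel with R2.
R2 ‖ (R3+R4) = 11.37 Ω.
So V_A = 7.84 × 0.8660 = 6.789 mV.
Stage 2 is unloaded, so V_B = V_A · R4/(R3+R4) = 6.789 × 12.9/15.39 = 5.691 mV.

V_B ≈ 5.69 mV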